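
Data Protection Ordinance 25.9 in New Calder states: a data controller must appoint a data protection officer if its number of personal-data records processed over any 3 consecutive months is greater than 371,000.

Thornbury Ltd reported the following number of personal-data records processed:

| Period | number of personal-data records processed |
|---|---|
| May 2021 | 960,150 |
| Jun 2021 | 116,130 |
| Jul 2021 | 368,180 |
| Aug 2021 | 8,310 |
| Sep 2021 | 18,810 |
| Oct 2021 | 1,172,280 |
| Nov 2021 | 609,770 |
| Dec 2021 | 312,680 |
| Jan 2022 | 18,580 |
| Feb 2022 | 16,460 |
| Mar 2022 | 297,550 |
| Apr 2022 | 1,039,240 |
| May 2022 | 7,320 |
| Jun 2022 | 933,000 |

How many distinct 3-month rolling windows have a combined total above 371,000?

May 2021–Jul 2021: 960,150 + 116,130 + 368,180 = 1,444,460 (over)
Jun 2021–Aug 2021: 116,130 + 368,180 + 8,310 = 492,620 (over)
Jul 2021–Sep 2021: 368,180 + 8,310 + 18,810 = 395,300 (over)
Aug 2021–Oct 2021: 8,310 + 18,810 + 1,172,280 = 1,199,400 (over)
Sep 2021–Nov 2021: 18,810 + 1,172,280 + 609,770 = 1,800,860 (over)
Oct 2021–Dec 2021: 1,172,280 + 609,770 + 312,680 = 2,094,730 (over)
Nov 2021–Jan 2022: 609,770 + 312,680 + 18,580 = 941,030 (over)
Dec 2021–Feb 2022: 312,680 + 18,580 + 16,460 = 347,720 (under)
Jan 2022–Mar 2022: 18,580 + 16,460 + 297,550 = 332,590 (under)
Feb 2022–Apr 2022: 16,460 + 297,550 + 1,039,240 = 1,353,250 (over)
Mar 2022–May 2022: 297,550 + 1,039,240 + 7,320 = 1,344,110 (over)
Apr 2022–Jun 2022: 1,039,240 + 7,320 + 933,000 = 1,979,560 (over)
10 windows exceed the threshold.

10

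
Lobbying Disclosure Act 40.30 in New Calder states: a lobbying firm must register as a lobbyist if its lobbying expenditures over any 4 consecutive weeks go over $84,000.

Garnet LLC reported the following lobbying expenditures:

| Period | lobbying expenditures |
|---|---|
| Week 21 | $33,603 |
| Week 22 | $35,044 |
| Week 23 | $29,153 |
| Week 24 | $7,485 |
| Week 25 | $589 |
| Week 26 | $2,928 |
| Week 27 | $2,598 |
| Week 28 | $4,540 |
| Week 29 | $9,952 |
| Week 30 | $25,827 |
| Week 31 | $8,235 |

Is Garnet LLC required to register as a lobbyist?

Week 21–Week 24: $33,603 + $35,044 + $29,153 + $7,485 = $105,285 (over)
Week 22–Week 25: $35,044 + $29,153 + $7,485 + $589 = $72,271 (under)
Week 23–Week 26: $29,153 + $7,485 + $589 + $2,928 = $40,155 (under)
Week 24–Week 27: $7,485 + $589 + $2,928 + $2,598 = $13,600 (under)
Week 25–Week 28: $589 + $2,928 + $2,598 + $4,540 = $10,655 (under)
Week 26–Week 29: $2,928 + $2,598 + $4,540 + $9,952 = $20,018 (under)
Week 27–Week 30: $2,598 + $4,540 + $9,952 + $25,827 = $42,917 (under)
Week 28–Week 31: $4,540 + $9,952 + $25,827 + $8,235 = $48,554 (under)
At least one window exceeds $84,000.

Yes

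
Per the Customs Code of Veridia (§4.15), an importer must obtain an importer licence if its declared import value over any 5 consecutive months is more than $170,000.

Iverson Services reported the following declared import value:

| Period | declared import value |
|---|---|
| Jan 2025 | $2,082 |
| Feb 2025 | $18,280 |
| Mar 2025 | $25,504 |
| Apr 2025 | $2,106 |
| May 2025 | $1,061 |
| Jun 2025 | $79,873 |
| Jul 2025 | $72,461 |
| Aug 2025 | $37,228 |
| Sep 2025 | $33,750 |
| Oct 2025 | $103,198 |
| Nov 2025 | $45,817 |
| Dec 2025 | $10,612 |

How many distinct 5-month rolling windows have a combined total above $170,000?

6

Jan 2025–May 2025: $2,082 + $18,280 + $25,504 + $2,106 + $1,061 = $49,033 (under)
Feb 2025–Jun 2025: $18,280 + $25,504 + $2,106 + $1,061 + $79,873 = $126,824 (under)
Mar 2025–Jul 2025: $25,504 + $2,106 + $1,061 + $79,873 + $72,461 = $181,005 (over)
Apr 2025–Aug 2025: $2,106 + $1,061 + $79,873 + $72,461 + $37,228 = $192,729 (over)
May 2025–Sep 2025: $1,061 + $79,873 + $72,461 + $37,228 + $33,750 = $224,373 (over)
Jun 2025–Oct 2025: $79,873 + $72,461 + $37,228 + $33,750 + $103,198 = $326,510 (over)
Jul 2025–Nov 2025: $72,461 + $37,228 + $33,750 + $103,198 + $45,817 = $292,454 (over)
Aug 2025–Dec 2025: $37,228 + $33,750 + $103,198 + $45,817 + $10,612 = $230,605 (over)
6 windows exceed the threshold.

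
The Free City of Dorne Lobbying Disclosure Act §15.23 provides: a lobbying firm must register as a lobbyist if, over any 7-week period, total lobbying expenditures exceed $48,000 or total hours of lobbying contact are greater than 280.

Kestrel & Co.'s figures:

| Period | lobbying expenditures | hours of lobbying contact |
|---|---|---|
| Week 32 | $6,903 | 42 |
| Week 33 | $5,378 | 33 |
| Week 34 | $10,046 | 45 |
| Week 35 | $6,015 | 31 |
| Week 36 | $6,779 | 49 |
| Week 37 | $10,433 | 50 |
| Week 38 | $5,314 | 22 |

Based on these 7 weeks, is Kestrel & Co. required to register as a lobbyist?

Yes

Total lobbying expenditures: $6,903 + $5,378 + $10,046 + $6,015 + $6,779 + $10,433 + $5,314 = $50,868 (> $48,000).
Total hours of lobbying contact: 42 + 33 + 45 + 31 + 49 + 50 + 22 = 272 (≤ 280).
The test is 'or': at least one threshold is exceeded.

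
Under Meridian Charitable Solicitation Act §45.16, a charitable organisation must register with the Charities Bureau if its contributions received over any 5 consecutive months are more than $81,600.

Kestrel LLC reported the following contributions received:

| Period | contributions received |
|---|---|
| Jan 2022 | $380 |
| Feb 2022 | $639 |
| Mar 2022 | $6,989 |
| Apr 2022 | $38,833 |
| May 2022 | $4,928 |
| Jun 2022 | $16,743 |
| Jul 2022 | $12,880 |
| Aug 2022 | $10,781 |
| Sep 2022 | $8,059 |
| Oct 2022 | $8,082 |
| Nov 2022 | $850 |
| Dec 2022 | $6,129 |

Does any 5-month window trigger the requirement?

Jan 2022–May 2022: $380 + $639 + $6,989 + $38,833 + $4,928 = $51,769 (under)
Feb 2022–Jun 2022: $639 + $6,989 + $38,833 + $4,928 + $16,743 = $68,132 (under)
Mar 2022–Jul 2022: $6,989 + $38,833 + $4,928 + $16,743 + $12,880 = $80,373 (under)
Apr 2022–Aug 2022: $38,833 + $4,928 + $16,743 + $12,880 + $10,781 = $84,165 (over)
May 2022–Sep 2022: $4,928 + $16,743 + $12,880 + $10,781 + $8,059 = $53,391 (under)
Jun 2022–Oct 2022: $16,743 + $12,880 + $10,781 + $8,059 + $8,082 = $56,545 (under)
Jul 2022–Nov 2022: $12,880 + $10,781 + $8,059 + $8,082 + $850 = $40,652 (under)
Aug 2022–Dec 2022: $10,781 + $8,059 + $8,082 + $850 + $6,129 = $33,901 (under)
At least one window exceeds $81,600.

Yes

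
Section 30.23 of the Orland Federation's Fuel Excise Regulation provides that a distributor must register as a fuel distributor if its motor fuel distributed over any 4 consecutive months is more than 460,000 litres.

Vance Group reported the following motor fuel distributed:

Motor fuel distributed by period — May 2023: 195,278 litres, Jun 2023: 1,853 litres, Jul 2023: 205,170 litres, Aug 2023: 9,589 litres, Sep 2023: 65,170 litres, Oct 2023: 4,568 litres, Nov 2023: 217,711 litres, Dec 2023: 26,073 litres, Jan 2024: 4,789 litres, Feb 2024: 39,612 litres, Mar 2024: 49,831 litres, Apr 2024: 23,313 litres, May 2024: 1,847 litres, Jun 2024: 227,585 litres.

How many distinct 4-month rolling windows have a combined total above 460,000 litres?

May 2023–Aug 2023: 195,278 litres + 1,853 litres + 205,170 litres + 9,589 litres = 411,890 litres (under)
Jun 2023–Sep 2023: 1,853 litres + 205,170 litres + 9,589 litres + 65,170 litres = 281,782 litres (under)
Jul 2023–Oct 2023: 205,170 litres + 9,589 litres + 65,170 litres + 4,568 litres = 284,497 litres (under)
Aug 2023–Nov 2023: 9,589 litres + 65,170 litres + 4,568 litres + 217,711 litres = 297,038 litres (under)
Sep 2023–Dec 2023: 65,170 litres + 4,568 litres + 217,711 litres + 26,073 litres = 313,522 litres (under)
Oct 2023–Jan 2024: 4,568 litres + 217,711 litres + 26,073 litres + 4,789 litres = 253,141 litres (under)
Nov 2023–Feb 2024: 217,711 litres + 26,073 litres + 4,789 litres + 39,612 litres = 288,185 litres (under)
Dec 2023–Mar 2024: 26,073 litres + 4,789 litres + 39,612 litres + 49,831 litres = 120,305 litres (under)
Jan 2024–Apr 2024: 4,789 litres + 39,612 litres + 49,831 litres + 23,313 litres = 117,545 litres (under)
Feb 2024–May 2024: 39,612 litres + 49,831 litres + 23,313 litres + 1,847 litres = 114,603 litres (under)
Mar 2024–Jun 2024: 49,831 litres + 23,313 litres + 1,847 litres + 227,585 litres = 302,576 litres (under)
0 windows exceed the threshold.

0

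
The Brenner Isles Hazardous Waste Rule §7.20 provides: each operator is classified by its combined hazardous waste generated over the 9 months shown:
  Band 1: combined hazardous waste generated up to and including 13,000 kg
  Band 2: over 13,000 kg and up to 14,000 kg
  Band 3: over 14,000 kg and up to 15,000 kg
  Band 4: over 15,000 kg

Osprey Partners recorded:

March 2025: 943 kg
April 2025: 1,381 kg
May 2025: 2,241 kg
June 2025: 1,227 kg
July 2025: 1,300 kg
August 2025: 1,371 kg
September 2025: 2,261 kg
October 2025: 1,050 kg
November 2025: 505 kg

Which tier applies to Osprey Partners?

Combined hazardous waste generated: 943 kg + 1,381 kg + 2,241 kg + 1,227 kg + 1,300 kg + 1,371 kg + 2,261 kg + 1,050 kg + 505 kg = 12,279 kg.
12,279 kg ≤ 13,000 kg, so Band 1 applies.

Band 1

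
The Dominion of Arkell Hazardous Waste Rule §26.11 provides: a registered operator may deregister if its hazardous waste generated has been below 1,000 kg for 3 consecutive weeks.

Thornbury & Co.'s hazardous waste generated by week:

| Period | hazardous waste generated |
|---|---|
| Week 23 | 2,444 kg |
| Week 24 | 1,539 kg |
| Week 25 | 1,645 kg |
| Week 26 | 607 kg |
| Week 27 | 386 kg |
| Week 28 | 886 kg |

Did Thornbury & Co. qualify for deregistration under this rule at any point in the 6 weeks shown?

Yes

Weeks below 1,000 kg: Week 26, Week 27, Week 28.
Longest run of consecutive weeks below the threshold: 3.
3 ≥ 3, so Thornbury & Co. became eligible.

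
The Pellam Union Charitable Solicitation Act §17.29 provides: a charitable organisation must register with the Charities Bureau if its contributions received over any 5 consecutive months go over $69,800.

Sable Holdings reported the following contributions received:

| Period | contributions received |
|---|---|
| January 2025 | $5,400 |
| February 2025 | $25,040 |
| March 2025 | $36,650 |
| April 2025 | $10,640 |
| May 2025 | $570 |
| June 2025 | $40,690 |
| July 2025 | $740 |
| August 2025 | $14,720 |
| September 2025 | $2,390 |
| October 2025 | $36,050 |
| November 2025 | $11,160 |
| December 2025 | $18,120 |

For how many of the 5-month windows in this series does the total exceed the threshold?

January 2025–May 2025: $5,400 + $25,040 + $36,650 + $10,640 + $570 = $78,300 (over)
February 2025–June 2025: $25,040 + $36,650 + $10,640 + $570 + $40,690 = $113,590 (over)
March 2025–July 2025: $36,650 + $10,640 + $570 + $40,690 + $740 = $89,290 (over)
April 2025–August 2025: $10,640 + $570 + $40,690 + $740 + $14,720 = $67,360 (under)
May 2025–September 2025: $570 + $40,690 + $740 + $14,720 + $2,390 = $59,110 (under)
June 2025–October 2025: $40,690 + $740 + $14,720 + $2,390 + $36,050 = $94,590 (over)
July 2025–November 2025: $740 + $14,720 + $2,390 + $36,050 + $11,160 = $65,060 (under)
August 2025–December 2025: $14,720 + $2,390 + $36,050 + $11,160 + $18,120 = $82,440 (over)
5 windows exceed the threshold.

5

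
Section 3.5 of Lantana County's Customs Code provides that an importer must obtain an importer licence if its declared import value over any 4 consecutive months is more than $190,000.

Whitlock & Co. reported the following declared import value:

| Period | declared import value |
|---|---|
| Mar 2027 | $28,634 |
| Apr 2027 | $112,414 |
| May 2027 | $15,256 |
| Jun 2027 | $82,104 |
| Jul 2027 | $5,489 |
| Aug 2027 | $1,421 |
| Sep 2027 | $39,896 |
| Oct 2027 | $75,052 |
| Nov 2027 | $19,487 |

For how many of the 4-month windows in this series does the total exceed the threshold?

2

Mar 2027–Jun 2027: $28,634 + $112,414 + $15,256 + $82,104 = $238,408 (over)
Apr 2027–Jul 2027: $112,414 + $15,256 + $82,104 + $5,489 = $215,263 (over)
May 2027–Aug 2027: $15,256 + $82,104 + $5,489 + $1,421 = $104,270 (under)
Jun 2027–Sep 2027: $82,104 + $5,489 + $1,421 + $39,896 = $128,910 (under)
Jul 2027–Oct 2027: $5,489 + $1,421 + $39,896 + $75,052 = $121,858 (under)
Aug 2027–Nov 2027: $1,421 + $39,896 + $75,052 + $19,487 = $135,856 (under)
2 windows exceed the threshold.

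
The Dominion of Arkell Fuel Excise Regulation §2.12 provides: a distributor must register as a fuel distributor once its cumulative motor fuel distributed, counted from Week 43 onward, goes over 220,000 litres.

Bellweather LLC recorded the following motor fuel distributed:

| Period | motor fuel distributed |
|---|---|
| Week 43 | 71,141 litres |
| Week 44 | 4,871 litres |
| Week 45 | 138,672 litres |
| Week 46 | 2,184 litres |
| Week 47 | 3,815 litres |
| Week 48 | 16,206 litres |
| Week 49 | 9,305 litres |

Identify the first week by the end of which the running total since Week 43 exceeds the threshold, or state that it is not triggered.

Week 47

Through Week 43: 71,141 litres
Through Week 44: 76,012 litres
Through Week 45: 214,684 litres
Through Week 46: 216,868 litres
Through Week 47: 220,683 litres ← exceeds threshold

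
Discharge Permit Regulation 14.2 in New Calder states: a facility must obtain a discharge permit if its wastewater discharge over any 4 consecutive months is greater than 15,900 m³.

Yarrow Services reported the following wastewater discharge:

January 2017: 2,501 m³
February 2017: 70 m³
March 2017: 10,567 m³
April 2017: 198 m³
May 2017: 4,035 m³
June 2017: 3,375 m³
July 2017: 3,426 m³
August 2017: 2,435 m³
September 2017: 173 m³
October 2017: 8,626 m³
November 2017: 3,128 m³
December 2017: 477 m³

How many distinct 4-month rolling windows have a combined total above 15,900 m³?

1

January 2017–April 2017: 2,501 m³ + 70 m³ + 10,567 m³ + 198 m³ = 13,336 m³ (under)
February 2017–May 2017: 70 m³ + 10,567 m³ + 198 m³ + 4,035 m³ = 14,870 m³ (under)
March 2017–June 2017: 10,567 m³ + 198 m³ + 4,035 m³ + 3,375 m³ = 18,175 m³ (over)
April 2017–July 2017: 198 m³ + 4,035 m³ + 3,375 m³ + 3,426 m³ = 11,034 m³ (under)
May 2017–August 2017: 4,035 m³ + 3,375 m³ + 3,426 m³ + 2,435 m³ = 13,271 m³ (under)
June 2017–September 2017: 3,375 m³ + 3,426 m³ + 2,435 m³ + 173 m³ = 9,409 m³ (under)
July 2017–October 2017: 3,426 m³ + 2,435 m³ + 173 m³ + 8,626 m³ = 14,660 m³ (under)
August 2017–November 2017: 2,435 m³ + 173 m³ + 8,626 m³ + 3,128 m³ = 14,362 m³ (under)
September 2017–December 2017: 173 m³ + 8,626 m³ + 3,128 m³ + 477 m³ = 12,404 m³ (under)
1 window exceeds the threshold.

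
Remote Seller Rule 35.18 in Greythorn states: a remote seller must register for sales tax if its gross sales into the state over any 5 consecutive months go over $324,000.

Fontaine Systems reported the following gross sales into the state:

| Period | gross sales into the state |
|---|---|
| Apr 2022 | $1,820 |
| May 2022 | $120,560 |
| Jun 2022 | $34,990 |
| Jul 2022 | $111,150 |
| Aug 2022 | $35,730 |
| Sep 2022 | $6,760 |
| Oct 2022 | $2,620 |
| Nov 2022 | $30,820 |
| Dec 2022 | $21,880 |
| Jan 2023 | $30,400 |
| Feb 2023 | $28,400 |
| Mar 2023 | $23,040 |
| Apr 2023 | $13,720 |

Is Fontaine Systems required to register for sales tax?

Apr 2022–Aug 2022: $1,820 + $120,560 + $34,990 + $111,150 + $35,730 = $304,250 (under)
May 2022–Sep 2022: $120,560 + $34,990 + $111,150 + $35,730 + $6,760 = $309,190 (under)
Jun 2022–Oct 2022: $34,990 + $111,150 + $35,730 + $6,760 + $2,620 = $191,250 (under)
Jul 2022–Nov 2022: $111,150 + $35,730 + $6,760 + $2,620 + $30,820 = $187,080 (under)
Aug 2022–Dec 2022: $35,730 + $6,760 + $2,620 + $30,820 + $21,880 = $97,810 (under)
Sep 2022–Jan 2023: $6,760 + $2,620 + $30,820 + $21,880 + $30,400 = $92,480 (under)
Oct 2022–Feb 2023: $2,620 + $30,820 + $21,880 + $30,400 + $28,400 = $114,120 (under)
Nov 2022–Mar 2023: $30,820 + $21,880 + $30,400 + $28,400 + $23,040 = $134,540 (under)
Dec 2022–Apr 2023: $21,880 + $30,400 + $28,400 + $23,040 + $13,720 = $117,440 (under)
No window exceeds $324,000.

No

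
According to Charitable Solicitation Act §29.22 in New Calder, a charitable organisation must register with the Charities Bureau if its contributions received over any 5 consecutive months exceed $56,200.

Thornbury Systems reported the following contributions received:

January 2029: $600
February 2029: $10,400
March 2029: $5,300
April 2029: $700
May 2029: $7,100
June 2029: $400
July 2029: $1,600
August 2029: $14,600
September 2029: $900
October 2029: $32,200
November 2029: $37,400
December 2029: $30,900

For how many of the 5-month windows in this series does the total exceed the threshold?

2

January 2029–May 2029: $600 + $10,400 + $5,300 + $700 + $7,100 = $24,100 (under)
February 2029–June 2029: $10,400 + $5,300 + $700 + $7,100 + $400 = $23,900 (under)
March 2029–July 2029: $5,300 + $700 + $7,100 + $400 + $1,600 = $15,100 (under)
April 2029–August 2029: $700 + $7,100 + $400 + $1,600 + $14,600 = $24,400 (under)
May 2029–September 2029: $7,100 + $400 + $1,600 + $14,600 + $900 = $24,600 (under)
June 2029–October 2029: $400 + $1,600 + $14,600 + $900 + $32,200 = $49,700 (under)
July 2029–November 2029: $1,600 + $14,600 + $900 + $32,200 + $37,400 = $86,700 (over)
August 2029–December 2029: $14,600 + $900 + $32,200 + $37,400 + $30,900 = $116,000 (over)
2 windows exceed the threshold.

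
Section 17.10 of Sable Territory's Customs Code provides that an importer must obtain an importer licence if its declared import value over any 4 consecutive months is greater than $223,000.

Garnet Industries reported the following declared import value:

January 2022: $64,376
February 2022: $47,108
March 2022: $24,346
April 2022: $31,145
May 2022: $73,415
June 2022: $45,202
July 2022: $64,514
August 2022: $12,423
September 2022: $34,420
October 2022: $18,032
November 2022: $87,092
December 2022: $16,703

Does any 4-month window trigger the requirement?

January 2022–April 2022: $64,376 + $47,108 + $24,346 + $31,145 = $166,975 (under)
February 2022–May 2022: $47,108 + $24,346 + $31,145 + $73,415 = $176,014 (under)
March 2022–June 2022: $24,346 + $31,145 + $73,415 + $45,202 = $174,108 (under)
April 2022–July 2022: $31,145 + $73,415 + $45,202 + $64,514 = $214,276 (under)
May 2022–August 2022: $73,415 + $45,202 + $64,514 + $12,423 = $195,554 (under)
June 2022–September 2022: $45,202 + $64,514 + $12,423 + $34,420 = $156,559 (under)
July 2022–October 2022: $64,514 + $12,423 + $34,420 + $18,032 = $129,389 (under)
August 2022–November 2022: $12,423 + $34,420 + $18,032 + $87,092 = $151,967 (under)
September 2022–December 2022: $34,420 + $18,032 + $87,092 + $16,703 = $156,247 (under)
No window exceeds $223,000.

No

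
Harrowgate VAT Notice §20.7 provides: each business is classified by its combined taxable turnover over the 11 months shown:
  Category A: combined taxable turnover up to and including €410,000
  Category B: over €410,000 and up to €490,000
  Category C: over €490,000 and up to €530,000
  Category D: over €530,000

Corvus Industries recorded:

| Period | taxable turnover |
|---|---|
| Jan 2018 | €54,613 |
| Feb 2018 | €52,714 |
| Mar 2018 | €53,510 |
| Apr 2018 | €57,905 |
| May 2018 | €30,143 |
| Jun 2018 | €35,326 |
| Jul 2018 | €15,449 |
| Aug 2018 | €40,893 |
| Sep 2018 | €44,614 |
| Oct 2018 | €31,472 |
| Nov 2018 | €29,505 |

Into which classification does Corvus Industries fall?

Combined taxable turnover: €54,613 + €52,714 + €53,510 + €57,905 + €30,143 + €35,326 + €15,449 + €40,893 + €44,614 + €31,472 + €29,505 = €446,144.
€410,000 < €446,144 ≤ €490,000, so Category B applies.

Category B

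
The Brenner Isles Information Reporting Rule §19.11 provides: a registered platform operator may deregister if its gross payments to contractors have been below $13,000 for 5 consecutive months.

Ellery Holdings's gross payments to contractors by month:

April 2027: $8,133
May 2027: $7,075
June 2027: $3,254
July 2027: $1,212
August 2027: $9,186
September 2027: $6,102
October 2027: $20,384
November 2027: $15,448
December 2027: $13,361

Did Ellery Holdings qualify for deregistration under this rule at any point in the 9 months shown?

Months below $13,000: April 2027, May 2027, June 2027, July 2027, August 2027, September 2027.
Longest run of consecutive months below the threshold: 6.
6 ≥ 5, so Ellery Holdings became eligible.

Yes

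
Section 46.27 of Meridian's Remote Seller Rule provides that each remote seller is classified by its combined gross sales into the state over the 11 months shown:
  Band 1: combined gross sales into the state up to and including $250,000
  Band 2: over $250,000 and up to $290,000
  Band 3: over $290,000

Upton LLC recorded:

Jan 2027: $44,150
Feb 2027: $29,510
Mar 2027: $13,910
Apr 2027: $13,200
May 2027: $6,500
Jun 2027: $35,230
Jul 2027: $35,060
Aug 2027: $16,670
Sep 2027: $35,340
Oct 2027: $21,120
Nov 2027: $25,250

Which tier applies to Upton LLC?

Combined gross sales into the state: $44,150 + $29,510 + $13,910 + $13,200 + $6,500 + $35,230 + $35,060 + $16,670 + $35,340 + $21,120 + $25,250 = $275,940.
$250,000 < $275,940 ≤ $290,000, so Band 2 applies.

Band 2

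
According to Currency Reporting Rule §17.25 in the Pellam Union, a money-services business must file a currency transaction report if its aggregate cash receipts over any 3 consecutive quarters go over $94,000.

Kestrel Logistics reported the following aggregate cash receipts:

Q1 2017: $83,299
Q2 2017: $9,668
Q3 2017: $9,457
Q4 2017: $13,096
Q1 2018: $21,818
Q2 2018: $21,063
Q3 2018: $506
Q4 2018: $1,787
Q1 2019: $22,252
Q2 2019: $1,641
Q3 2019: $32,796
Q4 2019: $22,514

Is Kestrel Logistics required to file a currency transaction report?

Yes

Q1 2017–Q3 2017: $83,299 + $9,668 + $9,457 = $102,424 (over)
Q2 2017–Q4 2017: $9,668 + $9,457 + $13,096 = $32,221 (under)
Q3 2017–Q1 2018: $9,457 + $13,096 + $21,818 = $44,371 (under)
Q4 2017–Q2 2018: $13,096 + $21,818 + $21,063 = $55,977 (under)
Q1 2018–Q3 2018: $21,818 + $21,063 + $506 = $43,387 (under)
Q2 2018–Q4 2018: $21,063 + $506 + $1,787 = $23,356 (under)
Q3 2018–Q1 2019: $506 + $1,787 + $22,252 = $24,545 (under)
Q4 2018–Q2 2019: $1,787 + $22,252 + $1,641 = $25,680 (under)
Q1 2019–Q3 2019: $22,252 + $1,641 + $32,796 = $56,689 (under)
Q2 2019–Q4 2019: $1,641 + $32,796 + $22,514 = $56,951 (under)
At least one window exceeds $94,000.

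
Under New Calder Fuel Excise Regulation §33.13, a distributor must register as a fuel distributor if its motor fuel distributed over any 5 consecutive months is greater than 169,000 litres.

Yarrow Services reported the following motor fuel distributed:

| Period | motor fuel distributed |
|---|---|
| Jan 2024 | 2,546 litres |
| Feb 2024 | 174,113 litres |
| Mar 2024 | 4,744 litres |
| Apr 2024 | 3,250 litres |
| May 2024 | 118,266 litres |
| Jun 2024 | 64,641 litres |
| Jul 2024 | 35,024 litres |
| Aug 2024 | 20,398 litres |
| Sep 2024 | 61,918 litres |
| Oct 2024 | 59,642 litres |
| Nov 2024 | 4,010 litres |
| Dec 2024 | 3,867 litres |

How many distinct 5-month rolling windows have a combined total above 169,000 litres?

7

Jan 2024–May 2024: 2,546 litres + 174,113 litres + 4,744 litres + 3,250 litres + 118,266 litres = 302,919 litres (over)
Feb 2024–Jun 2024: 174,113 litres + 4,744 litres + 3,250 litres + 118,266 litres + 64,641 litres = 365,014 litres (over)
Mar 2024–Jul 2024: 4,744 litres + 3,250 litres + 118,266 litres + 64,641 litres + 35,024 litres = 225,925 litres (over)
Apr 2024–Aug 2024: 3,250 litres + 118,266 litres + 64,641 litres + 35,024 litres + 20,398 litres = 241,579 litres (over)
May 2024–Sep 2024: 118,266 litres + 64,641 litres + 35,024 litres + 20,398 litres + 61,918 litres = 300,247 litres (over)
Jun 2024–Oct 2024: 64,641 litres + 35,024 litres + 20,398 litres + 61,918 litres + 59,642 litres = 241,623 litres (over)
Jul 2024–Nov 2024: 35,024 litres + 20,398 litres + 61,918 litres + 59,642 litres + 4,010 litres = 180,992 litres (over)
Aug 2024–Dec 2024: 20,398 litres + 61,918 litres + 59,642 litres + 4,010 litres + 3,867 litres = 149,835 litres (under)
7 windows exceed the threshold.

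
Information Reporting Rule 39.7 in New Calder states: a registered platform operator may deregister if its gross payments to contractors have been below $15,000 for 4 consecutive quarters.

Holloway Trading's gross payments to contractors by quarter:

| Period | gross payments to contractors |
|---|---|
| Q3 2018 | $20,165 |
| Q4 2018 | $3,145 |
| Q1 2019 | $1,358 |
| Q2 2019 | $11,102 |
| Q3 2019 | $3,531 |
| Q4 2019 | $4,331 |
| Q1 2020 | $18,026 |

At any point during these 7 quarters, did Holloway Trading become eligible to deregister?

Yes

Quarters below $15,000: Q4 2018, Q1 2019, Q2 2019, Q3 2019, Q4 2019.
Longest run of consecutive quarters below the threshold: 5.
5 ≥ 4, so Holloway Trading became eligible.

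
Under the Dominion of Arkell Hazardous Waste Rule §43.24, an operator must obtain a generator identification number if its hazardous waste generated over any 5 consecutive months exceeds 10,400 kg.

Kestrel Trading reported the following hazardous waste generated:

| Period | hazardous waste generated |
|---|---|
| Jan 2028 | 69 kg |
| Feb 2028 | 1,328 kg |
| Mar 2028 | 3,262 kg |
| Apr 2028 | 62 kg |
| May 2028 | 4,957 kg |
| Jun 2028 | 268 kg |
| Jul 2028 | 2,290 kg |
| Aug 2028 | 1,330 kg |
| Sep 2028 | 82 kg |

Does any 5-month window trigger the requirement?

Jan 2028–May 2028: 69 kg + 1,328 kg + 3,262 kg + 62 kg + 4,957 kg = 9,678 kg (under)
Feb 2028–Jun 2028: 1,328 kg + 3,262 kg + 62 kg + 4,957 kg + 268 kg = 9,877 kg (under)
Mar 2028–Jul 2028: 3,262 kg + 62 kg + 4,957 kg + 268 kg + 2,290 kg = 10,839 kg (over)
Apr 2028–Aug 2028: 62 kg + 4,957 kg + 268 kg + 2,290 kg + 1,330 kg = 8,907 kg (under)
May 2028–Sep 2028: 4,957 kg + 268 kg + 2,290 kg + 1,330 kg + 82 kg = 8,927 kg (under)
At least one window exceeds 10,400 kg.

Yes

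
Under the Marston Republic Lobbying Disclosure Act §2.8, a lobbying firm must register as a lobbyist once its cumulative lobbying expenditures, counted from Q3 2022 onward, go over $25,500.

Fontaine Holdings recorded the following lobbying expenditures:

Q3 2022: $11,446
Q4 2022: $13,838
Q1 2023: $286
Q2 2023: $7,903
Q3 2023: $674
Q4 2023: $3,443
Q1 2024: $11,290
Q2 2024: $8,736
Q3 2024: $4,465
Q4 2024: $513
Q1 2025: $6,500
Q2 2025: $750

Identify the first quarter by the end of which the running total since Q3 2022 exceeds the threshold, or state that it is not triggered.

Through Q3 2022: $11,446
Through Q4 2022: $25,284
Through Q1 2023: $25,570 ← exceeds threshold

Q1 2023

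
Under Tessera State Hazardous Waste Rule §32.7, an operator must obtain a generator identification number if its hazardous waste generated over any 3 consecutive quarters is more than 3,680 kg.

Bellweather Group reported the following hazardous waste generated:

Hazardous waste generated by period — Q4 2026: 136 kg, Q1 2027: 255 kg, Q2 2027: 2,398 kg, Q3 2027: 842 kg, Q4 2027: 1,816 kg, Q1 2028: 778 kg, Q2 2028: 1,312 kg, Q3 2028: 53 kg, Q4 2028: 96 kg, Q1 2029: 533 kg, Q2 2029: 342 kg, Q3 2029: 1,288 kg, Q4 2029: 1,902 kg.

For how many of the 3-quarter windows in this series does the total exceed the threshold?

2

Q4 2026–Q2 2027: 136 kg + 255 kg + 2,398 kg = 2,789 kg (under)
Q1 2027–Q3 2027: 255 kg + 2,398 kg + 842 kg = 3,495 kg (under)
Q2 2027–Q4 2027: 2,398 kg + 842 kg + 1,816 kg = 5,056 kg (over)
Q3 2027–Q1 2028: 842 kg + 1,816 kg + 778 kg = 3,436 kg (under)
Q4 2027–Q2 2028: 1,816 kg + 778 kg + 1,312 kg = 3,906 kg (over)
Q1 2028–Q3 2028: 778 kg + 1,312 kg + 53 kg = 2,143 kg (under)
Q2 2028–Q4 2028: 1,312 kg + 53 kg + 96 kg = 1,461 kg (under)
Q3 2028–Q1 2029: 53 kg + 96 kg + 533 kg = 682 kg (under)
Q4 2028–Q2 2029: 96 kg + 533 kg + 342 kg = 971 kg (under)
Q1 2029–Q3 2029: 533 kg + 342 kg + 1,288 kg = 2,163 kg (under)
Q2 2029–Q4 2029: 342 kg + 1,288 kg + 1,902 kg = 3,532 kg (under)
2 windows exceed the threshold.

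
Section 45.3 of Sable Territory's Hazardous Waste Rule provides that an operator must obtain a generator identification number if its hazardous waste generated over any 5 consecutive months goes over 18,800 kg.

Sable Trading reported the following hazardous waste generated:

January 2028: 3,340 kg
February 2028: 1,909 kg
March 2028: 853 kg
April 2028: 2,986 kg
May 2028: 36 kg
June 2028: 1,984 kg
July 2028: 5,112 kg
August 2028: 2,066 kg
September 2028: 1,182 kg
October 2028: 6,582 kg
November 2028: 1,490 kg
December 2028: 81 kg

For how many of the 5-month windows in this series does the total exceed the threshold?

January 2028–May 2028: 3,340 kg + 1,909 kg + 853 kg + 2,986 kg + 36 kg = 9,124 kg (under)
February 2028–June 2028: 1,909 kg + 853 kg + 2,986 kg + 36 kg + 1,984 kg = 7,768 kg (under)
March 2028–July 2028: 853 kg + 2,986 kg + 36 kg + 1,984 kg + 5,112 kg = 10,971 kg (under)
April 2028–August 2028: 2,986 kg + 36 kg + 1,984 kg + 5,112 kg + 2,066 kg = 12,184 kg (under)
May 2028–September 2028: 36 kg + 1,984 kg + 5,112 kg + 2,066 kg + 1,182 kg = 10,380 kg (under)
June 2028–October 2028: 1,984 kg + 5,112 kg + 2,066 kg + 1,182 kg + 6,582 kg = 16,926 kg (under)
July 2028–November 2028: 5,112 kg + 2,066 kg + 1,182 kg + 6,582 kg + 1,490 kg = 16,432 kg (under)
August 2028–December 2028: 2,066 kg + 1,182 kg + 6,582 kg + 1,490 kg + 81 kg = 11,401 kg (under)
0 windows exceed the threshold.

0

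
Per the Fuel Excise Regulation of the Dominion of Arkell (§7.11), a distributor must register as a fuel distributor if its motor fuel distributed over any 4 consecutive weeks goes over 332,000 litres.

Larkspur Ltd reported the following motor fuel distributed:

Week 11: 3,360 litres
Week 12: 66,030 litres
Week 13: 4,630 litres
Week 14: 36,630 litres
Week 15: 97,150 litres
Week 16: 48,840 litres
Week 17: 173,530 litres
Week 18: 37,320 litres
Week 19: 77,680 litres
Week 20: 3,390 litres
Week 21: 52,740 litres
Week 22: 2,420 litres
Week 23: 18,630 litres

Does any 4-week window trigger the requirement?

Week 11–Week 14: 3,360 litres + 66,030 litres + 4,630 litres + 36,630 litres = 110,650 litres (under)
Week 12–Week 15: 66,030 litres + 4,630 litres + 36,630 litres + 97,150 litres = 204,440 litres (under)
Week 13–Week 16: 4,630 litres + 36,630 litres + 97,150 litres + 48,840 litres = 187,250 litres (under)
Week 14–Week 17: 36,630 litres + 97,150 litres + 48,840 litres + 173,530 litres = 356,150 litres (over)
Week 15–Week 18: 97,150 litres + 48,840 litres + 173,530 litres + 37,320 litres = 356,840 litres (over)
Week 16–Week 19: 48,840 litres + 173,530 litres + 37,320 litres + 77,680 litres = 337,370 litres (over)
Week 17–Week 20: 173,530 litres + 37,320 litres + 77,680 litres + 3,390 litres = 291,920 litres (under)
Week 18–Week 21: 37,320 litres + 77,680 litres + 3,390 litres + 52,740 litres = 171,130 litres (under)
Week 19–Week 22: 77,680 litres + 3,390 litres + 52,740 litres + 2,420 litres = 136,230 litres (under)
Week 20–Week 23: 3,390 litres + 52,740 litres + 2,420 litres + 18,630 litres = 77,180 litres (under)
At least one window exceeds 332,000 litres.

Yes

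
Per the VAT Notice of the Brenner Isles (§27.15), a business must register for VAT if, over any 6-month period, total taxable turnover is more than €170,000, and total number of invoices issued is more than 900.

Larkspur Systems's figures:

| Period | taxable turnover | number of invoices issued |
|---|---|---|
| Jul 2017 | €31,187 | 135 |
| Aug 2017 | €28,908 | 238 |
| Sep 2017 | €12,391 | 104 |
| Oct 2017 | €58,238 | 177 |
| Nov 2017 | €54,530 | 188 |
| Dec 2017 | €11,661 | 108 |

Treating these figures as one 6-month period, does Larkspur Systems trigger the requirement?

Yes

Total taxable turnover: €31,187 + €28,908 + €12,391 + €58,238 + €54,530 + €11,661 = €196,915 (> €170,000).
Total number of invoices issued: 135 + 238 + 104 + 177 + 188 + 108 = 950 (> 900).
The test is 'and': both thresholds are exceeded.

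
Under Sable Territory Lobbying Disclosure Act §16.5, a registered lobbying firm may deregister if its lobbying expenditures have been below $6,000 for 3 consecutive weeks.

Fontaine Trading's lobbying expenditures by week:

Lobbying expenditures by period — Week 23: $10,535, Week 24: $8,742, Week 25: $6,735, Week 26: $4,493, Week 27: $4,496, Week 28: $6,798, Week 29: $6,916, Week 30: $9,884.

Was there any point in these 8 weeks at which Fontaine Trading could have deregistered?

Weeks below $6,000: Week 26, Week 27.
Longest run of consecutive weeks below the threshold: 2.
2 < 3, so Fontaine Trading never became eligible.

No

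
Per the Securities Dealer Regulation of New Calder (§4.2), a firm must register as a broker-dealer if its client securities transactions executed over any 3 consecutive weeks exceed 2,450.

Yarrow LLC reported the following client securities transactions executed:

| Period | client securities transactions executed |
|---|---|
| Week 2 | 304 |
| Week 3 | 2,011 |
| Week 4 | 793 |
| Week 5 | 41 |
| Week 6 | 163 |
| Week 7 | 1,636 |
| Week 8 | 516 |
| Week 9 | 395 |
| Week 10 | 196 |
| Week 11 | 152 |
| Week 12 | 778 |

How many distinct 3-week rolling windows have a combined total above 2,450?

3

Week 2–Week 4: 304 + 2,011 + 793 = 3,108 (over)
Week 3–Week 5: 2,011 + 793 + 41 = 2,845 (over)
Week 4–Week 6: 793 + 41 + 163 = 997 (under)
Week 5–Week 7: 41 + 163 + 1,636 = 1,840 (under)
Week 6–Week 8: 163 + 1,636 + 516 = 2,315 (under)
Week 7–Week 9: 1,636 + 516 + 395 = 2,547 (over)
Week 8–Week 10: 516 + 395 + 196 = 1,107 (under)
Week 9–Week 11: 395 + 196 + 152 = 743 (under)
Week 10–Week 12: 196 + 152 + 778 = 1,126 (under)
3 windows exceed the threshold.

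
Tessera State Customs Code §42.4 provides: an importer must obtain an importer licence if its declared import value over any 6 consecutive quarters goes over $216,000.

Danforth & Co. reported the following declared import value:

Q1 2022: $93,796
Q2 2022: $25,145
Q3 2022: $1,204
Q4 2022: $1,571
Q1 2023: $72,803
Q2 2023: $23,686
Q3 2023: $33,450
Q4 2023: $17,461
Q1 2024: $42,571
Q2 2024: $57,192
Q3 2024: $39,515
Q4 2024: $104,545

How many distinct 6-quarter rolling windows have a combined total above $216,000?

3

Q1 2022–Q2 2023: $93,796 + $25,145 + $1,204 + $1,571 + $72,803 + $23,686 = $218,205 (over)
Q2 2022–Q3 2023: $25,145 + $1,204 + $1,571 + $72,803 + $23,686 + $33,450 = $157,859 (under)
Q3 2022–Q4 2023: $1,204 + $1,571 + $72,803 + $23,686 + $33,450 + $17,461 = $150,175 (under)
Q4 2022–Q1 2024: $1,571 + $72,803 + $23,686 + $33,450 + $17,461 + $42,571 = $191,542 (under)
Q1 2023–Q2 2024: $72,803 + $23,686 + $33,450 + $17,461 + $42,571 + $57,192 = $247,163 (over)
Q2 2023–Q3 2024: $23,686 + $33,450 + $17,461 + $42,571 + $57,192 + $39,515 = $213,875 (under)
Q3 2023–Q4 2024: $33,450 + $17,461 + $42,571 + $57,192 + $39,515 + $104,545 = $294,734 (over)
3 windows exceed the threshold.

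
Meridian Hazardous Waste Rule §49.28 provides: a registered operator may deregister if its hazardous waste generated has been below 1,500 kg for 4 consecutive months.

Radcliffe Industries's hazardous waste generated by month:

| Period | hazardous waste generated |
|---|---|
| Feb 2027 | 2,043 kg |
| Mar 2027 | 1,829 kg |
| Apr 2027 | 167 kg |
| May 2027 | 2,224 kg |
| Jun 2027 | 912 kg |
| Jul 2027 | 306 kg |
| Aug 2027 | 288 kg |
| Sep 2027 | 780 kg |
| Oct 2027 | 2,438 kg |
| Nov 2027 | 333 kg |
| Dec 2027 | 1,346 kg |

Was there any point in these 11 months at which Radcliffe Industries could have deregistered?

Months below 1,500 kg: Apr 2027, Jun 2027, Jul 2027, Aug 2027, Sep 2027, Nov 2027, Dec 2027.
Longest run of consecutive months below the threshold: 4.
4 ≥ 4, so Radcliffe Industries became eligible.

Yes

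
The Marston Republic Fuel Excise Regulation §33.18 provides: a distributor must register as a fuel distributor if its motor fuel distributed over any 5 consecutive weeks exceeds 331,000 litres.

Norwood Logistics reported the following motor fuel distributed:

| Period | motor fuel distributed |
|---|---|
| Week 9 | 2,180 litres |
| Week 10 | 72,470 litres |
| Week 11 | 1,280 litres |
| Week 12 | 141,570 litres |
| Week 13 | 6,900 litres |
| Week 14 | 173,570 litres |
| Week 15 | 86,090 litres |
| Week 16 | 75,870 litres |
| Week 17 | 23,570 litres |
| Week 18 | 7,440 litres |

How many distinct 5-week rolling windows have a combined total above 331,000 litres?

Week 9–Week 13: 2,180 litres + 72,470 litres + 1,280 litres + 141,570 litres + 6,900 litres = 224,400 litres (under)
Week 10–Week 14: 72,470 litres + 1,280 litres + 141,570 litres + 6,900 litres + 173,570 litres = 395,790 litres (over)
Week 11–Week 15: 1,280 litres + 141,570 litres + 6,900 litres + 173,570 litres + 86,090 litres = 409,410 litres (over)
Week 12–Week 16: 141,570 litres + 6,900 litres + 173,570 litres + 86,090 litres + 75,870 litres = 484,000 litres (over)
Week 13–Week 17: 6,900 litres + 173,570 litres + 86,090 litres + 75,870 litres + 23,570 litres = 366,000 litres (over)
Week 14–Week 18: 173,570 litres + 86,090 litres + 75,870 litres + 23,570 litres + 7,440 litres = 366,540 litres (over)
5 windows exceed the threshold.

5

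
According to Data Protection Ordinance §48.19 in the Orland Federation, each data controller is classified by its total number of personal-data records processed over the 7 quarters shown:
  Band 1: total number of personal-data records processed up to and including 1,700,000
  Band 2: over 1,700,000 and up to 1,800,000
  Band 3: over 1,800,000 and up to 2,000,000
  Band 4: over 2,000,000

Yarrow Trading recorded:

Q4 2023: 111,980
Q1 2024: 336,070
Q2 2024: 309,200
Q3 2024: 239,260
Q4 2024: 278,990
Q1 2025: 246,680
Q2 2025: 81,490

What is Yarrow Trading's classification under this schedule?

Total number of personal-data records processed: 111,980 + 336,070 + 309,200 + 239,260 + 278,990 + 246,680 + 81,490 = 1,603,670.
1,603,670 ≤ 1,700,000, so Band 1 applies.

Band 1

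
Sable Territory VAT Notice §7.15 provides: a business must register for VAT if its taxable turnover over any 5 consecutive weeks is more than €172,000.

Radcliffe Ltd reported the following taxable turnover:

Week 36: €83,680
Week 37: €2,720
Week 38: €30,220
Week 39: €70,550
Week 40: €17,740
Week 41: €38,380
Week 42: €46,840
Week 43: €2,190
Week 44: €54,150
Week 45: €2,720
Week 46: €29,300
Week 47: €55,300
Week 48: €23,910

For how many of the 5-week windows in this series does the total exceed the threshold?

3

Week 36–Week 40: €83,680 + €2,720 + €30,220 + €70,550 + €17,740 = €204,910 (over)
Week 37–Week 41: €2,720 + €30,220 + €70,550 + €17,740 + €38,380 = €159,610 (under)
Week 38–Week 42: €30,220 + €70,550 + €17,740 + €38,380 + €46,840 = €203,730 (over)
Week 39–Week 43: €70,550 + €17,740 + €38,380 + €46,840 + €2,190 = €175,700 (over)
Week 40–Week 44: €17,740 + €38,380 + €46,840 + €2,190 + €54,150 = €159,300 (under)
Week 41–Week 45: €38,380 + €46,840 + €2,190 + €54,150 + €2,720 = €144,280 (under)
Week 42–Week 46: €46,840 + €2,190 + €54,150 + €2,720 + €29,300 = €135,200 (under)
Week 43–Week 47: €2,190 + €54,150 + €2,720 + €29,300 + €55,300 = €143,660 (under)
Week 44–Week 48: €54,150 + €2,720 + €29,300 + €55,300 + €23,910 = €165,380 (under)
3 windows exceed the threshold.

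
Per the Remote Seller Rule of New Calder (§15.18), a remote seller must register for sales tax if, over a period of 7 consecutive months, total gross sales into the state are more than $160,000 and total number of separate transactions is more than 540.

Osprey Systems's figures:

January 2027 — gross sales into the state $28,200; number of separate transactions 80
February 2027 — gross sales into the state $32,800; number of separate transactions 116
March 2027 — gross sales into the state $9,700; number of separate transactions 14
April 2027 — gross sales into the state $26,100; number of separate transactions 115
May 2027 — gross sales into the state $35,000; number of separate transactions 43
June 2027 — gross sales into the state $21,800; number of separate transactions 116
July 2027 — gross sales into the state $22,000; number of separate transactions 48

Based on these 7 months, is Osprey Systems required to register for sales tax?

No

Total gross sales into the state: $28,200 + $32,800 + $9,700 + $26,100 + $35,000 + $21,800 + $22,000 = $175,600 (> $160,000).
Total number of separate transactions: 80 + 116 + 14 + 115 + 43 + 116 + 48 = 532 (≤ 540).
The test is 'and': the rule requires both, and at least one is not exceeded.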